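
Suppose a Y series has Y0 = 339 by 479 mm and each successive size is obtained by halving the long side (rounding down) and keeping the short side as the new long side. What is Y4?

Y1 = 239 × 339 mm (from Y0 by 1 halving).
Y2: ⌊339/2⌋ × 239 = 169 × 239 mm
Y3: ⌊239/2⌋ × 169 = 119 × 169 mm
Y4: ⌊169/2⌋ × 119 = 84 × 119 mm

84 × 119 mm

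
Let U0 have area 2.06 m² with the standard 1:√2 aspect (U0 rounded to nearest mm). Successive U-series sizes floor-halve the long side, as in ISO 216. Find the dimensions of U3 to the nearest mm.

426 × 603 mm

Let U0's short side be w mm. w · w√2 = 2.06 m² = 2,060,000 mm², so w ≈ 1206.9 mm and w√2 ≈ 1706.8 mm → U0 = 1207 × 1707 mm.
U1: ⌊1707/2⌋ × 1207 = 853 × 1207 mm
U2: ⌊1207/2⌋ × 853 = 603 × 853 mm
U3: ⌊853/2⌋ × 603 = 426 × 603 mm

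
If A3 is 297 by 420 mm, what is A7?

74 × 105 mm

A4: ⌊420/2⌋ × 297 = 210 × 297 mm
A5: ⌊297/2⌋ × 210 = 148 × 210 mm
A6: ⌊210/2⌋ × 148 = 105 × 148 mm
A7: ⌊148/2⌋ × 105 = 74 × 105 mm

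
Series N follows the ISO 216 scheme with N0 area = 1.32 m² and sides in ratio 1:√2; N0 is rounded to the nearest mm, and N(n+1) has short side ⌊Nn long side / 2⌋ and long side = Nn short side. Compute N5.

170 × 241 mm

Let N0's short side be w mm. w · w√2 = 1.32 m² = 1,320,000 mm², so w ≈ 966.1 mm and w√2 ≈ 1366.3 mm → N0 = 966 × 1366 mm.
N1: ⌊1366/2⌋ × 966 = 683 × 966 mm
N2: ⌊966/2⌋ × 683 = 483 × 683 mm
N3: ⌊683/2⌋ × 483 = 341 × 483 mm
N4: ⌊483/2⌋ × 341 = 241 × 341 mm
N5: ⌊341/2⌋ × 241 = 170 × 241 mm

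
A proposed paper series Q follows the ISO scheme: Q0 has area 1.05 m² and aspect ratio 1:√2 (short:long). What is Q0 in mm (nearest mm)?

Let the short side be w mm. Then w · w√2 = 1.05 m² = 1,050,000 mm².
w² = 1,050,000/√2, so w ≈ 861.7 mm; long side = w√2 ≈ 1218.6 mm.

862 × 1219 mm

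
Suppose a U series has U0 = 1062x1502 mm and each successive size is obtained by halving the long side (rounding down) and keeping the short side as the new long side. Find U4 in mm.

265 × 375 mm

U1 = 751 × 1062 mm (from U0 by 1 halving).
U2: ⌊1062/2⌋ × 751 = 531 × 751 mm
U3: ⌊751/2⌋ × 531 = 375 × 531 mm
U4: ⌊531/2⌋ × 375 = 265 × 375 mm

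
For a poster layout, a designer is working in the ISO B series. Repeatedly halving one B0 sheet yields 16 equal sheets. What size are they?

16 = 2^4, so 4 halving steps.
B0 → B1 → … → B4 after 4 steps.

B4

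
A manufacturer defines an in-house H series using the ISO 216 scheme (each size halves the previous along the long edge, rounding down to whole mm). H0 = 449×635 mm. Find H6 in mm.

56 × 79 mm

H1 = 317 × 449 mm (from H0 by 1 halving).
H2: ⌊449/2⌋ × 317 = 224 × 317 mm
H3: ⌊317/2⌋ × 224 = 158 × 224 mm
H4: ⌊224/2⌋ × 158 = 112 × 158 mm
H5: ⌊158/2⌋ × 112 = 79 × 112 mm
H6: ⌊112/2⌋ × 79 = 56 × 79 mm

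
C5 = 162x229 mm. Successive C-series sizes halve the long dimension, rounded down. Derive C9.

40 × 57 mm

C6: ⌊229/2⌋ × 162 = 114 × 162 mm
C7: ⌊162/2⌋ × 114 = 81 × 114 mm
C8: ⌊114/2⌋ × 81 = 57 × 81 mm
C9: ⌊81/2⌋ × 57 = 40 × 57 mm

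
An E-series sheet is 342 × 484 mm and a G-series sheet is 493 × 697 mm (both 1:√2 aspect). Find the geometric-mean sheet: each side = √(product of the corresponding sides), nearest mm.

Short side: √(342 · 493) = √168606 ≈ 410.6 → 411 mm
Long side: √(484 · 697) = √337348 ≈ 580.8 → 581 mm

411 × 581 mm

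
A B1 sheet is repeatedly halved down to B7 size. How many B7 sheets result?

Each ISO step halves the sheet: 1 × B1 → 2 × B2 → 4 × B3 → 8 × B4 → …
From B1 to B7 is 6 halving steps: 2^6 = 64.

64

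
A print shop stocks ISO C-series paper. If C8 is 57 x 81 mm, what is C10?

28 × 40 mm

C9: ⌊81/2⌋ × 57 = 40 × 57 mm
C10: ⌊57/2⌋ × 40 = 28 × 40 mm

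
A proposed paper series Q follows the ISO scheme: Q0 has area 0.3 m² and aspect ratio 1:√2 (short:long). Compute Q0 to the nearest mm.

461 × 651 mm

Let the short side be w mm. Then w · w√2 = 0.3 m² = 300,000 mm².
w² = 300,000/√2, so w ≈ 460.6 mm; long side = w√2 ≈ 651.4 mm.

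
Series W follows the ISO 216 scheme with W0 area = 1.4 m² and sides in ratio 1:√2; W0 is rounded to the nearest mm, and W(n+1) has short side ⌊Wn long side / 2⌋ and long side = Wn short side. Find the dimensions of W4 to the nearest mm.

248 × 351 mm

Let W0's short side be w mm. w · w√2 = 1.4 m² = 1,400,000 mm², so w ≈ 995.0 mm and w√2 ≈ 1407.1 mm → W0 = 995 × 1407 mm.
W1: ⌊1407/2⌋ × 995 = 703 × 995 mm
W2: ⌊995/2⌋ × 703 = 497 × 703 mm
W3: ⌊703/2⌋ × 497 = 351 × 497 mm
W4: ⌊497/2⌋ × 351 = 248 × 351 mm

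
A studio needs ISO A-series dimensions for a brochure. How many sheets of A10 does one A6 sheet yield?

A6 = 105 × 148 mm; A10 = 26 × 37 mm.
Each halving step doubles the count; 4 steps from A6 to A10.
2^4 = 16.

16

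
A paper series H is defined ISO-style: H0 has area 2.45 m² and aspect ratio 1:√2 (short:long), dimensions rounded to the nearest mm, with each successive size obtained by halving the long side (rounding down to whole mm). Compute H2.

Let H0's short side be w mm. w · w√2 = 2.45 m² = 2,450,000 mm², so w ≈ 1316.2 mm and w√2 ≈ 1861.4 mm → H0 = 1316 × 1861 mm.
H1: ⌊1861/2⌋ × 1316 = 930 × 1316 mm
H2: ⌊1316/2⌋ × 930 = 658 × 930 mm

658 × 930 mm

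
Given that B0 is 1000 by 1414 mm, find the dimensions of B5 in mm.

B1: ⌊1414/2⌋ × 1000 = 707 × 1000 mm
B2: ⌊1000/2⌋ × 707 = 500 × 707 mm
B3: ⌊707/2⌋ × 500 = 353 × 500 mm
B4: ⌊500/2⌋ × 353 = 250 × 353 mm
B5: ⌊353/2⌋ × 250 = 176 × 250 mm

176 × 250 mm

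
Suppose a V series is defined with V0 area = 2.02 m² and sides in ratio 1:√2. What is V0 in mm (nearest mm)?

Let the short side be w mm. Then w · w√2 = 2.02 m² = 2,020,000 mm².
w² = 2,020,000/√2, so w ≈ 1195.1 mm; long side = w√2 ≈ 1690.2 mm.

1195 × 1690 mm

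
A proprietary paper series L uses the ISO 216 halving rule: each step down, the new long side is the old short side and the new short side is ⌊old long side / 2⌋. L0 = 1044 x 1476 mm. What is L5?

184 × 261 mm

L1: ⌊1476/2⌋ × 1044 = 738 × 1044 mm
L2: ⌊1044/2⌋ × 738 = 522 × 738 mm
L3: ⌊738/2⌋ × 522 = 369 × 522 mm
L4: ⌊522/2⌋ × 369 = 261 × 369 mm
L5: ⌊369/2⌋ × 261 = 184 × 261 mm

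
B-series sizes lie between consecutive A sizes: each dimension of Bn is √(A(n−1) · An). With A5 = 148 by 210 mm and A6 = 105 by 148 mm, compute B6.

125 × 176 mm

Short side: √(148 · 105) = √15540 ≈ 124.7 → 125 mm
Long side: √(210 · 148) = √31080 ≈ 176.3 → 176 mm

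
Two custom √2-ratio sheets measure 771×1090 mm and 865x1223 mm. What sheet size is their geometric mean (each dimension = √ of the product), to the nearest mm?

817 × 1155 mm

Short side: √(771 · 865) = √666915 ≈ 816.6 → 817 mm
Long side: √(1090 · 1223) = √1333070 ≈ 1154.6 → 1155 mm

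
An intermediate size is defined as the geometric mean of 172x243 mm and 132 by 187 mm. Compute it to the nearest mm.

151 × 213 mm

Short side: √(172 · 132) = √22704 ≈ 150.7 → 151 mm
Long side: √(243 · 187) = √45441 ≈ 213.2 → 213 mm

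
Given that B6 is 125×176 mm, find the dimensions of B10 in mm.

31 × 44 mm

B7: ⌊176/2⌋ × 125 = 88 × 125 mm
B8: ⌊125/2⌋ × 88 = 62 × 88 mm
B9: ⌊88/2⌋ × 62 = 44 × 62 mm
B10: ⌊62/2⌋ × 44 = 31 × 44 mm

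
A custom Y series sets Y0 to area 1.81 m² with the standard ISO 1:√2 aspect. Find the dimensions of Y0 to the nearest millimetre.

1131 × 1600 mm

Let the short side be w mm. Then w · w√2 = 1.81 m² = 1,810,000 mm².
w² = 1,810,000/√2, so w ≈ 1131.3 mm; long side = w√2 ≈ 1599.9 mm.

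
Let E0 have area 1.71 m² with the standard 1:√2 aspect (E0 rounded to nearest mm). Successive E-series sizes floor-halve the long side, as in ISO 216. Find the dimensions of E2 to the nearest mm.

Let E0's short side be w mm. w · w√2 = 1.71 m² = 1,710,000 mm², so w ≈ 1099.6 mm and w√2 ≈ 1555.1 mm → E0 = 1100 × 1555 mm.
E1: ⌊1555/2⌋ × 1100 = 777 × 1100 mm
E2: ⌊1100/2⌋ × 777 = 550 × 777 mm

550 × 777 mm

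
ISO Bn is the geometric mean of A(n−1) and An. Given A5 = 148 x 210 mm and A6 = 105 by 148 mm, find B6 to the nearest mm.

125 × 176 mm

Short side: √(148 · 105) = √15540 ≈ 124.7 → 125 mm
Long side: √(210 · 148) = √31080 ≈ 176.3 → 176 mm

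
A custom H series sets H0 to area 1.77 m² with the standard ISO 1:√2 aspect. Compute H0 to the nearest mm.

1119 × 1582 mm

Let the short side be w mm. Then w · w√2 = 1.77 m² = 1,770,000 mm².
w² = 1,770,000/√2, so w ≈ 1118.7 mm; long side = w√2 ≈ 1582.1 mm.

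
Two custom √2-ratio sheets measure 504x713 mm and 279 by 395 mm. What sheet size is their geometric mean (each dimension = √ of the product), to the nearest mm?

Short side: √(504 · 279) = √140616 ≈ 375.0 → 375 mm
Long side: √(713 · 395) = √281635 ≈ 530.7 → 531 mm

375 × 531 mm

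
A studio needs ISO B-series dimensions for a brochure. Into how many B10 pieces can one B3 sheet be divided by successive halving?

Each ISO step halves the sheet: 1 × B3 → 2 × B4 → 4 × B5 → 8 × B6 → …
From B3 to B10 is 7 halving steps: 2^7 = 128.

128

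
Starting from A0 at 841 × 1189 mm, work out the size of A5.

A1: ⌊1189/2⌋ × 841 = 594 × 841 mm
A2: ⌊841/2⌋ × 594 = 420 × 594 mm
A3: ⌊594/2⌋ × 420 = 297 × 420 mm
A4: ⌊420/2⌋ × 297 = 210 × 297 mm
A5: ⌊297/2⌋ × 210 = 148 × 210 mm

148 × 210 mm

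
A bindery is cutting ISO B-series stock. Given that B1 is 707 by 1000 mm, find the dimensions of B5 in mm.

176 × 250 mm

B2: ⌊1000/2⌋ × 707 = 500 × 707 mm
B3: ⌊707/2⌋ × 500 = 353 × 500 mm
B4: ⌊500/2⌋ × 353 = 250 × 353 mm
B5: ⌊353/2⌋ × 250 = 176 × 250 mm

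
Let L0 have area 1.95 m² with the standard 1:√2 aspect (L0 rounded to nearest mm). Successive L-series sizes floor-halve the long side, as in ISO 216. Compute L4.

293 × 415 mm

Let L0's short side be w mm. w · w√2 = 1.95 m² = 1,950,000 mm², so w ≈ 1174.2 mm and w√2 ≈ 1660.6 mm → L0 = 1174 × 1661 mm.
L1: ⌊1661/2⌋ × 1174 = 830 × 1174 mm
L2: ⌊1174/2⌋ × 830 = 587 × 830 mm
L3: ⌊830/2⌋ × 587 = 415 × 587 mm
L4: ⌊587/2⌋ × 415 = 293 × 415 mm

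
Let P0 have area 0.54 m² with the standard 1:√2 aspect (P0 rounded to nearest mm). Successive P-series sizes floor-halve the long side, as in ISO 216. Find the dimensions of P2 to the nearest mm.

309 × 437 mm

Let P0's short side be w mm. w · w√2 = 0.54 m² = 540,000 mm², so w ≈ 617.9 mm and w√2 ≈ 873.9 mm → P0 = 618 × 874 mm.
P1: ⌊874/2⌋ × 618 = 437 × 618 mm
P2: ⌊618/2⌋ × 437 = 309 × 437 mm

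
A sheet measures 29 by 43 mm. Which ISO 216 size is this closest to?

B10 (31 × 44 mm)

Aspect ratio 43/29 ≈ 1.483 (ISO target is √2 ≈ 1.414).
In the B-series (B0 = 1000 × 1414 mm): B10 = 31 × 44 mm.
Off by 3 mm total — nearest standard size.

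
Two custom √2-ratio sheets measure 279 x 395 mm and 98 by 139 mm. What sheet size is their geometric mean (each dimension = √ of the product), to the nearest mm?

165 × 234 mm

Short side: √(279 · 98) = √27342 ≈ 165.4 → 165 mm
Long side: √(395 · 139) = √54905 ≈ 234.3 → 234 mm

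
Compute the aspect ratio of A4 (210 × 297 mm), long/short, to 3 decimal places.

297 / 210 = 1.414
Matches √2 ≈ 1.414 — the ISO 216 defining ratio.

1.414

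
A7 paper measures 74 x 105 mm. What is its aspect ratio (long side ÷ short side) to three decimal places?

105 / 74 = 1.419
ISO 216 targets √2 ≈ 1.414; the +0.005 deviation is from mm rounding.

1.419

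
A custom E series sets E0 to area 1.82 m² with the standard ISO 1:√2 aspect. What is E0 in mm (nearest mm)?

1134 × 1604 mm

Let the short side be w mm. Then w · w√2 = 1.82 m² = 1,820,000 mm².
w² = 1,820,000/√2, so w ≈ 1134.4 mm; long side = w√2 ≈ 1604.3 mm.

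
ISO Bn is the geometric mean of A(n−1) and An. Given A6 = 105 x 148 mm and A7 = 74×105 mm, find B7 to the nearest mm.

Short side: √(105 · 74) = √7770 ≈ 88.1 → 88 mm
Long side: √(148 · 105) = √15540 ≈ 124.7 → 125 mm

88 × 125 mm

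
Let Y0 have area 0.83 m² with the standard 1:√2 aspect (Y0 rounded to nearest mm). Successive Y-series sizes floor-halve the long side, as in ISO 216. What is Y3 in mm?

Let Y0's short side be w mm. w · w√2 = 0.83 m² = 830,000 mm², so w ≈ 766.1 mm and w√2 ≈ 1083.4 mm → Y0 = 766 × 1083 mm.
Y1: ⌊1083/2⌋ × 766 = 541 × 766 mm
Y2: ⌊766/2⌋ × 541 = 383 × 541 mm
Y3: ⌊541/2⌋ × 383 = 270 × 383 mm

270 × 383 mm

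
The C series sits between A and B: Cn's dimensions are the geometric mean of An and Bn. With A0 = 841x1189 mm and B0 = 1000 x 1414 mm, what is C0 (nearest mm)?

917 × 1297 mm

Short side: √(841 · 1000) = √841000 ≈ 917.1 → 917 mm
Long side: √(1189 · 1414) = √1681246 ≈ 1296.6 → 1297 mm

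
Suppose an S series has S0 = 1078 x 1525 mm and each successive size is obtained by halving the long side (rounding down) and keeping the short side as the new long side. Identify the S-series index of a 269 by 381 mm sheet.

S0: 1078 × 1525 mm
S1: 762 × 1078 mm
S2: 539 × 762 mm
S3: 381 × 539 mm
S4: 269 × 381 mm
S5: 190 × 269 mm
→ matches S4.

S4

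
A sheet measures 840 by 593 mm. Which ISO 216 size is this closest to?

A1 (594 × 841 mm)

Aspect ratio 840/593 ≈ 1.417 — close to the ISO √2 ≈ 1.414.
In the A-series (A0 area = 1 m²): A1 = 594 × 841 mm.
Off by 2 mm total — nearest standard size.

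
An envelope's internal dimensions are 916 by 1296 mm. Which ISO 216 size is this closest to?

C0 (917 × 1297 mm)

Aspect ratio 1296/916 ≈ 1.415 — close to the ISO √2 ≈ 1.414.
In the C-series (envelope sizes, between A and B): C0 = 917 × 1297 mm.
Off by 2 mm total — nearest standard size.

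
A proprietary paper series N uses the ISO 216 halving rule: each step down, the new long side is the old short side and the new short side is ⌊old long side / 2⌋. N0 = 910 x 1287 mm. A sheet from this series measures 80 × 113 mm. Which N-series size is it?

N7

N0: 910 × 1287 mm
N1: 643 × 910 mm
N2: 455 × 643 mm
N3: 321 × 455 mm
N4: 227 × 321 mm
N5: 160 × 227 mm
N6: 113 × 160 mm
N7: 80 × 113 mm
N8: 56 × 80 mm
→ matches N7.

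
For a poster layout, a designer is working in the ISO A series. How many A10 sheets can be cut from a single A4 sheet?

Each ISO step halves the sheet: 1 × A4 → 2 × A5 → 4 × A6 → 8 × A7 → …
From A4 to A10 is 6 halving steps: 2^6 = 64.

64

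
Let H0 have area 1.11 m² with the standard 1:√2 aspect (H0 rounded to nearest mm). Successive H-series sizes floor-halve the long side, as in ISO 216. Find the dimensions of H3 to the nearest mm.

313 × 443 mm

Let H0's short side be w mm. w · w√2 = 1.11 m² = 1,110,000 mm², so w ≈ 885.9 mm and w√2 ≈ 1252.9 mm → H0 = 886 × 1253 mm.
H1: ⌊1253/2⌋ × 886 = 626 × 886 mm
H2: ⌊886/2⌋ × 626 = 443 × 626 mm
H3: ⌊626/2⌋ × 443 = 313 × 443 mm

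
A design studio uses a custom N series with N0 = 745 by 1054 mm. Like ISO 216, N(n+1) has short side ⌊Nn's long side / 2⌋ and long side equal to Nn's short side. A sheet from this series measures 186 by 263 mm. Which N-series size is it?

N0: 745 × 1054 mm
N1: 527 × 745 mm
N2: 372 × 527 mm
N3: 263 × 372 mm
N4: 186 × 263 mm
N5: 131 × 186 mm
→ matches N4.

N4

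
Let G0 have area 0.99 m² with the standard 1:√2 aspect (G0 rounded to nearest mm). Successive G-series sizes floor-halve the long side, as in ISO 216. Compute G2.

Let G0's short side be w mm. w · w√2 = 0.99 m² = 990,000 mm², so w ≈ 836.7 mm and w√2 ≈ 1183.2 mm → G0 = 837 × 1183 mm.
G1: ⌊1183/2⌋ × 837 = 591 × 837 mm
G2: ⌊837/2⌋ × 591 = 418 × 591 mm

418 × 591 mm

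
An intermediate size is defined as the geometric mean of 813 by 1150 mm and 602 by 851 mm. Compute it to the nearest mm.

Short side: √(813 · 602) = √489426 ≈ 699.6 → 700 mm
Long side: √(1150 · 851) = √978650 ≈ 989.3 → 989 mm

700 × 989 mm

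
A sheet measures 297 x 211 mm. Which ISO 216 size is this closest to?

Aspect ratio 297/211 ≈ 1.408 — close to the ISO √2 ≈ 1.414.
In the A-series (A0 area = 1 m²): A4 = 210 × 297 mm.
Off by 1 mm total — nearest standard size.

A4 (210 × 297 mm)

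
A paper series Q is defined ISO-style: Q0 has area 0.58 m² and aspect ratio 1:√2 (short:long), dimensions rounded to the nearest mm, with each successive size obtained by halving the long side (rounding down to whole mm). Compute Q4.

160 × 226 mm

Let Q0's short side be w mm. w · w√2 = 0.58 m² = 580,000 mm², so w ≈ 640.4 mm and w√2 ≈ 905.7 mm → Q0 = 640 × 906 mm.
Q1: ⌊906/2⌋ × 640 = 453 × 640 mm
Q2: ⌊640/2⌋ × 453 = 320 × 453 mm
Q3: ⌊453/2⌋ × 320 = 226 × 320 mm
Q4: ⌊320/2⌋ × 226 = 160 × 226 mm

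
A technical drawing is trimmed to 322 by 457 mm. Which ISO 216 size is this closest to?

Aspect ratio 457/322 ≈ 1.419 — close to the ISO √2 ≈ 1.414.
In the C-series (envelope sizes, between A and B): C3 = 324 × 458 mm.
Off by 3 mm total — nearest standard size.

C3 (324 × 458 mm)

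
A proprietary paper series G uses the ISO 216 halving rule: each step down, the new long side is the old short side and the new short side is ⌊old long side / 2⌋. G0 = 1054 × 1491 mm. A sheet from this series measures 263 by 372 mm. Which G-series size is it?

G4

G0: 1054 × 1491 mm
G1: 745 × 1054 mm
G2: 527 × 745 mm
G3: 372 × 527 mm
G4: 263 × 372 mm
G5: 186 × 263 mm
→ matches G4.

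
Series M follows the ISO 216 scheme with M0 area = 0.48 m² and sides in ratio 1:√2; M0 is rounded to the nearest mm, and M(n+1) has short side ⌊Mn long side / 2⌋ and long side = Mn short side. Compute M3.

Let M0's short side be w mm. w · w√2 = 0.48 m² = 480,000 mm², so w ≈ 582.6 mm and w√2 ≈ 823.9 mm → M0 = 583 × 824 mm.
M1: ⌊824/2⌋ × 583 = 412 × 583 mm
M2: ⌊583/2⌋ × 412 = 291 × 412 mm
M3: ⌊412/2⌋ × 291 = 206 × 291 mm

206 × 291 mm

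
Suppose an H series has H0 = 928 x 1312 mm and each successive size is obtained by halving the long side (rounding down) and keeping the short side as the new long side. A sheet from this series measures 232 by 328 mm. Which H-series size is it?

H4

H0: 928 × 1312 mm
H1: 656 × 928 mm
H2: 464 × 656 mm
H3: 328 × 464 mm
H4: 232 × 328 mm
H5: 164 × 232 mm
→ matches H4.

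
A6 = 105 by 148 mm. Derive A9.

37 × 52 mm

A7: ⌊148/2⌋ × 105 = 74 × 105 mm
A8: ⌊105/2⌋ × 74 = 52 × 74 mm
A9: ⌊74/2⌋ × 52 = 37 × 52 mm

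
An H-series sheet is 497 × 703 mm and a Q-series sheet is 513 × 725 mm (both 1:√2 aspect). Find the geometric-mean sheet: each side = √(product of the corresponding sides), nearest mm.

Short side: √(497 · 513) = √254961 ≈ 504.9 → 505 mm
Long side: √(703 · 725) = √509675 ≈ 713.9 → 714 mm

505 × 714 mm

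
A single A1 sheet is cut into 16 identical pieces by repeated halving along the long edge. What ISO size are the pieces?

A5

16 = 2^4, so 4 halving steps.
A1 → A2 → … → A5 after 4 steps.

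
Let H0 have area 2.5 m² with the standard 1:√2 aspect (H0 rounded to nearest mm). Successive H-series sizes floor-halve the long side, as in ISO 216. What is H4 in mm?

Let H0's short side be w mm. w · w√2 = 2.5 m² = 2,500,000 mm², so w ≈ 1329.6 mm and w√2 ≈ 1880.3 mm → H0 = 1330 × 1880 mm.
H1: ⌊1880/2⌋ × 1330 = 940 × 1330 mm
H2: ⌊1330/2⌋ × 940 = 665 × 940 mm
H3: ⌊940/2⌋ × 665 = 470 × 665 mm
H4: ⌊665/2⌋ × 470 = 332 × 470 mm

332 × 470 mm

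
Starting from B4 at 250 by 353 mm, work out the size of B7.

B5: ⌊353/2⌋ × 250 = 176 × 250 mm
B6: ⌊250/2⌋ × 176 = 125 × 176 mm
B7: ⌊176/2⌋ × 125 = 88 × 125 mm

88 × 125 mm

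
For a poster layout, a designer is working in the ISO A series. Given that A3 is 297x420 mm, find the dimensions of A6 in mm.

105 × 148 mm

A4: ⌊420/2⌋ × 297 = 210 × 297 mm
A5: ⌊297/2⌋ × 210 = 148 × 210 mm
A6: ⌊210/2⌋ × 148 = 105 × 148 mm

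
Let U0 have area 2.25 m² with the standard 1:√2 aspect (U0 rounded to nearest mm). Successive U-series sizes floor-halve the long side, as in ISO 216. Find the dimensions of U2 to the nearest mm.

Let U0's short side be w mm. w · w√2 = 2.25 m² = 2,250,000 mm², so w ≈ 1261.3 mm and w√2 ≈ 1783.8 mm → U0 = 1261 × 1784 mm.
U1: ⌊1784/2⌋ × 1261 = 892 × 1261 mm
U2: ⌊1261/2⌋ × 892 = 630 × 892 mm

630 × 892 mm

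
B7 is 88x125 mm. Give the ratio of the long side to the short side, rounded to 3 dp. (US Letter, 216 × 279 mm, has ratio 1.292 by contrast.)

1.420

125 / 88 = 1.420
ISO 216 targets √2 ≈ 1.414; the +0.006 deviation is from mm rounding.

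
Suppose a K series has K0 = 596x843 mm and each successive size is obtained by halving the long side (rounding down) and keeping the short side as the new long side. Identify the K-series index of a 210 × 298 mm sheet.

K3

K0: 596 × 843 mm
K1: 421 × 596 mm
K2: 298 × 421 mm
K3: 210 × 298 mm
K4: 149 × 210 mm
→ matches K3.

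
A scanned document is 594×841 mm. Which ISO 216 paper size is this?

A1 (594 × 841 mm)

Aspect ratio 841/594 ≈ 1.416 — close to the ISO √2 ≈ 1.414.
In the A-series (A0 area = 1 m²): A1 = 594 × 841 mm.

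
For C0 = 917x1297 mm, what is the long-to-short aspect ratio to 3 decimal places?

1.414

1297 / 917 = 1.414
Matches √2 ≈ 1.414 — the ISO 216 defining ratio.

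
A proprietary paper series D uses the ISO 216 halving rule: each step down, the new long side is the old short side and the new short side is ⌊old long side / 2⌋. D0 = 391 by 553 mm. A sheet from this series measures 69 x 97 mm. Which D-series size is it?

D5

D0: 391 × 553 mm
D1: 276 × 391 mm
D2: 195 × 276 mm
D3: 138 × 195 mm
D4: 97 × 138 mm
D5: 69 × 97 mm
D6: 48 × 69 mm
→ matches D5.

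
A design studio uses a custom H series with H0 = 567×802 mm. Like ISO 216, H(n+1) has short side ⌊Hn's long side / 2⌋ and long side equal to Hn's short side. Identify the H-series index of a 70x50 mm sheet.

H0: 567 × 802 mm
H1: 401 × 567 mm
H2: 283 × 401 mm
H3: 200 × 283 mm
H4: 141 × 200 mm
H5: 100 × 141 mm
H6: 70 × 100 mm
H7: 50 × 70 mm
H8: 35 × 50 mm
→ matches H7.

H7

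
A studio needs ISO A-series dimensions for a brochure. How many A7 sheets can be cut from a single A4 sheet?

8

Each ISO step halves the sheet: 1 × A4 → 2 × A5 → 4 × A6 → 8 × A7
From A4 to A7 is 3 halving steps: 2^3 = 8.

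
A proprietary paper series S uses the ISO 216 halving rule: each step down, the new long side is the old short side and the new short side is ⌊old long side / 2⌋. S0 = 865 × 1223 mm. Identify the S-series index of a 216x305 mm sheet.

S4

S0: 865 × 1223 mm
S1: 611 × 865 mm
S2: 432 × 611 mm
S3: 305 × 432 mm
S4: 216 × 305 mm
S5: 152 × 216 mm
→ matches S4.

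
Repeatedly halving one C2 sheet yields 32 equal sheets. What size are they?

32 = 2^5, so 5 halving steps.
C2 → C3 → … → C7 after 5 steps.

C7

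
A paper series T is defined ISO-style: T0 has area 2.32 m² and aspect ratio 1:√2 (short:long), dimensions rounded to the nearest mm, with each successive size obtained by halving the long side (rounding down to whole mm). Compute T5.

Let T0's short side be w mm. w · w√2 = 2.32 m² = 2,320,000 mm², so w ≈ 1280.8 mm and w√2 ≈ 1811.3 mm → T0 = 1281 × 1811 mm.
T1: ⌊1811/2⌋ × 1281 = 905 × 1281 mm
T2: ⌊1281/2⌋ × 905 = 640 × 905 mm
T3: ⌊905/2⌋ × 640 = 452 × 640 mm
T4: ⌊640/2⌋ × 452 = 320 × 452 mm
T5: ⌊452/2⌋ × 320 = 226 × 320 mm

226 × 320 mm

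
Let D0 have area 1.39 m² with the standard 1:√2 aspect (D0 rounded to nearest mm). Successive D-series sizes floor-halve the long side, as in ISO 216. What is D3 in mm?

350 × 495 mm

Let D0's short side be w mm. w · w√2 = 1.39 m² = 1,390,000 mm², so w ≈ 991.4 mm and w√2 ≈ 1402.1 mm → D0 = 991 × 1402 mm.
D1: ⌊1402/2⌋ × 991 = 701 × 991 mm
D2: ⌊991/2⌋ × 701 = 495 × 701 mm
D3: ⌊701/2⌋ × 495 = 350 × 495 mm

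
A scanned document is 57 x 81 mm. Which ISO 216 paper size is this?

Aspect ratio 81/57 ≈ 1.421 — close to the ISO √2 ≈ 1.414.
In the C-series (envelope sizes, between A and B): C8 = 57 × 81 mm.

C8 (57 × 81 mm)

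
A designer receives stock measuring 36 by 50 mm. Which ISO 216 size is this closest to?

A9 (37 × 52 mm)

Aspect ratio 50/36 ≈ 1.389 (ISO target is √2 ≈ 1.414).
In the A-series (A0 area = 1 m²): A9 = 37 × 52 mm.
Off by 3 mm total — nearest standard size.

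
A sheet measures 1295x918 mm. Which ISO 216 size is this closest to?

C0 (917 × 1297 mm)

Aspect ratio 1295/918 ≈ 1.411 — close to the ISO √2 ≈ 1.414.
In the C-series (envelope sizes, between A and B): C0 = 917 × 1297 mm.
Off by 3 mm total — nearest standard size.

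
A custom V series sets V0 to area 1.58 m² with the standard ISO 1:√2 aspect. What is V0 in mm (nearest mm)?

1057 × 1495 mm

Let the short side be w mm. Then w · w√2 = 1.58 m² = 1,580,000 mm².
w² = 1,580,000/√2, so w ≈ 1057.0 mm; long side = w√2 ≈ 1494.8 mm.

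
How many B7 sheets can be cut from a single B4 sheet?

Each ISO step halves the sheet: 1 × B4 → 2 × B5 → 4 × B6 → 8 × B7
From B4 to B7 is 3 halving steps: 2^3 = 8.

8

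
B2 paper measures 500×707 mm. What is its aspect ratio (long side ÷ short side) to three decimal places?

707 / 500 = 1.414
Matches √2 ≈ 1.414 — the ISO 216 defining ratio.

1.414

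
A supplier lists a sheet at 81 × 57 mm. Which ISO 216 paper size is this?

C8 (57 × 81 mm)

Aspect ratio 81/57 ≈ 1.421 — close to the ISO √2 ≈ 1.414.
In the C-series (envelope sizes, between A and B): C8 = 57 × 81 mm.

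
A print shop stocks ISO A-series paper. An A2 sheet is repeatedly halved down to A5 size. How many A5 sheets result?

Each ISO step halves the sheet: 1 × A2 → 2 × A3 → 4 × A4 → 8 × A5
From A2 to A5 is 3 halving steps: 2^3 = 8.

8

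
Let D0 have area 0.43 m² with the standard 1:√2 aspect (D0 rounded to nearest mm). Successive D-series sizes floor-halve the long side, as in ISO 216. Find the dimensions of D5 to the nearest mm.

97 × 137 mm

Let D0's short side be w mm. w · w√2 = 0.43 m² = 430,000 mm², so w ≈ 551.4 mm and w√2 ≈ 779.8 mm → D0 = 551 × 780 mm.
D1: ⌊780/2⌋ × 551 = 390 × 551 mm
D2: ⌊551/2⌋ × 390 = 275 × 390 mm
D3: ⌊390/2⌋ × 275 = 195 × 275 mm
D4: ⌊275/2⌋ × 195 = 137 × 195 mm
D5: ⌊195/2⌋ × 137 = 97 × 137 mm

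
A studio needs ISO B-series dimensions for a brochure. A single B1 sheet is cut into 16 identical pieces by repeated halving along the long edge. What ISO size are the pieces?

B5

16 = 2^4, so 4 halving steps.
B1 → B2 → … → B5 after 4 steps.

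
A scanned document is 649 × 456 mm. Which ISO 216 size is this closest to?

Aspect ratio 649/456 ≈ 1.423 — close to the ISO √2 ≈ 1.414.
In the C-series (envelope sizes, between A and B): C2 = 458 × 648 mm.
Off by 3 mm total — nearest standard size.

C2 (458 × 648 mm)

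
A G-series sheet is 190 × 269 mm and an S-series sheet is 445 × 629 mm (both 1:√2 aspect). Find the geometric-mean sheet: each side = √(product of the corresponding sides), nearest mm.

Short side: √(190 · 445) = √84550 ≈ 290.8 → 291 mm
Long side: √(269 · 629) = √169201 ≈ 411.3 → 411 mm

291 × 411 mm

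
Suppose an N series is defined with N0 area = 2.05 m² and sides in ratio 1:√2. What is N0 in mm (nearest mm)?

1204 × 1703 mm

Let the short side be w mm. Then w · w√2 = 2.05 m² = 2,050,000 mm².
w² = 2,050,000/√2, so w ≈ 1204.0 mm; long side = w√2 ≈ 1702.7 mm.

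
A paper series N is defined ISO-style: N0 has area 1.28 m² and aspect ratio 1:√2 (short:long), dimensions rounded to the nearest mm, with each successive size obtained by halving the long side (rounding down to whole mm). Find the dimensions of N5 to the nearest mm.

Let N0's short side be w mm. w · w√2 = 1.28 m² = 1,280,000 mm², so w ≈ 951.4 mm and w√2 ≈ 1345.4 mm → N0 = 951 × 1345 mm.
N1: ⌊1345/2⌋ × 951 = 672 × 951 mm
N2: ⌊951/2⌋ × 672 = 475 × 672 mm
N3: ⌊672/2⌋ × 475 = 336 × 475 mm
N4: ⌊475/2⌋ × 336 = 237 × 336 mm
N5: ⌊336/2⌋ × 237 = 168 × 237 mm

168 × 237 mm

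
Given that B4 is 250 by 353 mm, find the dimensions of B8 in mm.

62 × 88 mm

B5: ⌊353/2⌋ × 250 = 176 × 250 mm
B6: ⌊250/2⌋ × 176 = 125 × 176 mm
B7: ⌊176/2⌋ × 125 = 88 × 125 mm
B8: ⌊125/2⌋ × 88 = 62 × 88 mm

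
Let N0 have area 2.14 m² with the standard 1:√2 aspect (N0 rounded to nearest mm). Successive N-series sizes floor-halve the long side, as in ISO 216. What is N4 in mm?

307 × 435 mm

Let N0's short side be w mm. w · w√2 = 2.14 m² = 2,140,000 mm², so w ≈ 1230.1 mm and w√2 ≈ 1739.7 mm → N0 = 1230 × 1740 mm.
N1: ⌊1740/2⌋ × 1230 = 870 × 1230 mm
N2: ⌊1230/2⌋ × 870 = 615 × 870 mm
N3: ⌊870/2⌋ × 615 = 435 × 615 mm
N4: ⌊615/2⌋ × 435 = 307 × 435 mm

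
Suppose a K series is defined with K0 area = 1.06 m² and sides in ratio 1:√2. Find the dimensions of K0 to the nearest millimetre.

866 × 1224 mm

Let the short side be w mm. Then w · w√2 = 1.06 m² = 1,060,000 mm².
w² = 1,060,000/√2, so w ≈ 865.8 mm; long side = w√2 ≈ 1224.4 mm.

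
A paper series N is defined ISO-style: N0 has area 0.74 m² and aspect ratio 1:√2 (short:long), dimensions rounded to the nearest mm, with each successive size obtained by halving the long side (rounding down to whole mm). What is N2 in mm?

361 × 511 mm

Let N0's short side be w mm. w · w√2 = 0.74 m² = 740,000 mm², so w ≈ 723.4 mm and w√2 ≈ 1023.0 mm → N0 = 723 × 1023 mm.
N1: ⌊1023/2⌋ × 723 = 511 × 723 mm
N2: ⌊723/2⌋ × 511 = 361 × 511 mm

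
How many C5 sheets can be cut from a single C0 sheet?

32

Each ISO step halves the sheet: 1 × C0 → 2 × C1 → 4 × C2 → 8 × C3 → …
From C0 to C5 is 5 halving steps: 2^5 = 32.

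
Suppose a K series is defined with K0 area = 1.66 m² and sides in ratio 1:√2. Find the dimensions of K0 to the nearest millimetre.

Let the short side be w mm. Then w · w√2 = 1.66 m² = 1,660,000 mm².
w² = 1,660,000/√2, so w ≈ 1083.4 mm; long side = w√2 ≈ 1532.2 mm.

1083 × 1532 mm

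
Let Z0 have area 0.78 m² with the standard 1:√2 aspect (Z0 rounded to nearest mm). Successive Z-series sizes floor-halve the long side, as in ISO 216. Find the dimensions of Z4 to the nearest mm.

Let Z0's short side be w mm. w · w√2 = 0.78 m² = 780,000 mm², so w ≈ 742.7 mm and w√2 ≈ 1050.3 mm → Z0 = 743 × 1050 mm.
Z1: ⌊1050/2⌋ × 743 = 525 × 743 mm
Z2: ⌊743/2⌋ × 525 = 371 × 525 mm
Z3: ⌊525/2⌋ × 371 = 262 × 371 mm
Z4: ⌊371/2⌋ × 262 = 185 × 262 mm

185 × 262 mm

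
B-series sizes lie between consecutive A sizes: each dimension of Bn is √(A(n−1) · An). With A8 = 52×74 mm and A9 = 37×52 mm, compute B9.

Short side: √(52 · 37) = √1924 ≈ 43.9 → 44 mm
Long side: √(74 · 52) = √3848 ≈ 62.0 → 62 mm

44 × 62 mm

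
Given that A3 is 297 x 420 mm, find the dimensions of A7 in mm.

74 × 105 mm

A4: ⌊420/2⌋ × 297 = 210 × 297 mm
A5: ⌊297/2⌋ × 210 = 148 × 210 mm
A6: ⌊210/2⌋ × 148 = 105 × 148 mm
A7: ⌊148/2⌋ × 105 = 74 × 105 mm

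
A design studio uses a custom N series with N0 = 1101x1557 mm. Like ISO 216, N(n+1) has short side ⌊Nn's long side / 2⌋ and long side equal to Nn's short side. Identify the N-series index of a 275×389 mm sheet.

N0: 1101 × 1557 mm
N1: 778 × 1101 mm
N2: 550 × 778 mm
N3: 389 × 550 mm
N4: 275 × 389 mm
N5: 194 × 275 mm
→ matches N4.

N4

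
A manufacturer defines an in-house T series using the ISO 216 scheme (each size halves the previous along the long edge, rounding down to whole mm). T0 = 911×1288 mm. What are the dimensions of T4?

227 × 322 mm

T1 = 644 × 911 mm (from T0 by 1 halving).
T2: ⌊911/2⌋ × 644 = 455 × 644 mm
T3: ⌊644/2⌋ × 455 = 322 × 455 mm
T4: ⌊455/2⌋ × 322 = 227 × 322 mm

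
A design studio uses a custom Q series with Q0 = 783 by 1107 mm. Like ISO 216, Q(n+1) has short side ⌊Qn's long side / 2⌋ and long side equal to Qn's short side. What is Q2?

391 × 553 mm

Q1: ⌊1107/2⌋ × 783 = 553 × 783 mm
Q2: ⌊783/2⌋ × 553 = 391 × 553 mm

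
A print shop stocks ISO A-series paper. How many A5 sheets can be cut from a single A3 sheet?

A3 = 297 × 420 mm; A5 = 148 × 210 mm.
Each halving step doubles the count; 2 steps from A3 to A5.
2^2 = 4.

4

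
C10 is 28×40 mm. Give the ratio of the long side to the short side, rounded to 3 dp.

1.429

40 / 28 = 1.429
ISO 216 targets √2 ≈ 1.414; the +0.014 deviation is from mm rounding.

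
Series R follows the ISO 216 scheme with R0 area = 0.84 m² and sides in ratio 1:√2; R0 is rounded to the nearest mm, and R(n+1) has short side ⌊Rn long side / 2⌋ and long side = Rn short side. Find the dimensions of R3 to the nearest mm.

Let R0's short side be w mm. w · w√2 = 0.84 m² = 840,000 mm², so w ≈ 770.7 mm and w√2 ≈ 1089.9 mm → R0 = 771 × 1090 mm.
R1: ⌊1090/2⌋ × 771 = 545 × 771 mm
R2: ⌊771/2⌋ × 545 = 385 × 545 mm
R3: ⌊545/2⌋ × 385 = 272 × 385 mm

272 × 385 mm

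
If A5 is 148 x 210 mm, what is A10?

A6: ⌊210/2⌋ × 148 = 105 × 148 mm
A7: ⌊148/2⌋ × 105 = 74 × 105 mm
A8: ⌊105/2⌋ × 74 = 52 × 74 mm
A9: ⌊74/2⌋ × 52 = 37 × 52 mm
A10: ⌊52/2⌋ × 37 = 26 × 37 mm

26 × 37 mm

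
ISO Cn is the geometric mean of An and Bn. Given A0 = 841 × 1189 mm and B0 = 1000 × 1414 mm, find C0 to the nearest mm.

917 × 1297 mm

Short side: √(841 · 1000) = √841000 ≈ 917.1 → 917 mm
Long side: √(1189 · 1414) = √1681246 ≈ 1296.6 → 1297 mm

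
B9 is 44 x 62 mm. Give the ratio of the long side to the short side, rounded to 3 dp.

1.409

62 / 44 = 1.409
ISO 216 targets √2 ≈ 1.414; the -0.005 deviation is from mm rounding.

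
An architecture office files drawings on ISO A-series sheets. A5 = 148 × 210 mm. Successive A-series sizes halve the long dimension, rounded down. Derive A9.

A6: ⌊210/2⌋ × 148 = 105 × 148 mm
A7: ⌊148/2⌋ × 105 = 74 × 105 mm
A8: ⌊105/2⌋ × 74 = 52 × 74 mm
A9: ⌊74/2⌋ × 52 = 37 × 52 mm

37 × 52 mm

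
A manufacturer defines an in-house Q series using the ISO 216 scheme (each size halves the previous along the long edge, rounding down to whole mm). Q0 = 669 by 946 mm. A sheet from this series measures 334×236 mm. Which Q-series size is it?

Q3

Q0: 669 × 946 mm
Q1: 473 × 669 mm
Q2: 334 × 473 mm
Q3: 236 × 334 mm
Q4: 167 × 236 mm
→ matches Q3.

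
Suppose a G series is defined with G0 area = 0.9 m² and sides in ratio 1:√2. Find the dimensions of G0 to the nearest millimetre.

Let the short side be w mm. Then w · w√2 = 0.9 m² = 900,000 mm².
w² = 900,000/√2, so w ≈ 797.7 mm; long side = w√2 ≈ 1128.2 mm.

798 × 1128 mm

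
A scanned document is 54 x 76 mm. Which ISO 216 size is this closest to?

A8 (52 × 74 mm)

Aspect ratio 76/54 ≈ 1.407 — close to the ISO √2 ≈ 1.414.
In the A-series (A0 area = 1 m²): A8 = 52 × 74 mm.
Off by 4 mm total — nearest standard size.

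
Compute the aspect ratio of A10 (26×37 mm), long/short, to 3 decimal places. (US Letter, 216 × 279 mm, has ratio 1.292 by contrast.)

37 / 26 = 1.423
ISO 216 targets √2 ≈ 1.414; the +0.009 deviation is from mm rounding.

1.423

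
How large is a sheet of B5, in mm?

176 × 250 mm

B0 = 1000 × 1414 mm (B0 has a 1000 mm short side, aspect 1:√2).
B1: ⌊1414/2⌋ × 1000 = 707 × 1000 mm
B2: ⌊1000/2⌋ × 707 = 500 × 707 mm
B3: ⌊707/2⌋ × 500 = 353 × 500 mm
B4: ⌊500/2⌋ × 353 = 250 × 353 mm
B5: ⌊353/2⌋ × 250 = 176 × 250 mm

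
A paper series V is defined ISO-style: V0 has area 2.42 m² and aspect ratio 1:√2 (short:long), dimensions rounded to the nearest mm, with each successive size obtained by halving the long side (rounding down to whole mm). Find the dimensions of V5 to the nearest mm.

Let V0's short side be w mm. w · w√2 = 2.42 m² = 2,420,000 mm², so w ≈ 1308.1 mm and w√2 ≈ 1850.0 mm → V0 = 1308 × 1850 mm.
V1: ⌊1850/2⌋ × 1308 = 925 × 1308 mm
V2: ⌊1308/2⌋ × 925 = 654 × 925 mm
V3: ⌊925/2⌋ × 654 = 462 × 654 mm
V4: ⌊654/2⌋ × 462 = 327 × 462 mm
V5: ⌊462/2⌋ × 327 = 231 × 327 mm

231 × 327 mm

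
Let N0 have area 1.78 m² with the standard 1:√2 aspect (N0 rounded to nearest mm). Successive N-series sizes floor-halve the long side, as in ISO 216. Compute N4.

280 × 396 mm

Let N0's short side be w mm. w · w√2 = 1.78 m² = 1,780,000 mm², so w ≈ 1121.9 mm and w√2 ≈ 1586.6 mm → N0 = 1122 × 1587 mm.
N1: ⌊1587/2⌋ × 1122 = 793 × 1122 mm
N2: ⌊1122/2⌋ × 793 = 561 × 793 mm
N3: ⌊793/2⌋ × 561 = 396 × 561 mm
N4: ⌊561/2⌋ × 396 = 280 × 396 mm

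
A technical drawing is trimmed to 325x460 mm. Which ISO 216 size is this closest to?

C3 (324 × 458 mm)

Aspect ratio 460/325 ≈ 1.415 — close to the ISO √2 ≈ 1.414.
In the C-series (envelope sizes, between A and B): C3 = 324 × 458 mm.
Off by 3 mm total — nearest standard size.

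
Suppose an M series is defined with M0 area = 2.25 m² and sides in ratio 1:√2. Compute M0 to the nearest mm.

1261 × 1784 mm

Let the short side be w mm. Then w · w√2 = 2.25 m² = 2,250,000 mm².
w² = 2,250,000/√2, so w ≈ 1261.3 mm; long side = w√2 ≈ 1783.8 mm.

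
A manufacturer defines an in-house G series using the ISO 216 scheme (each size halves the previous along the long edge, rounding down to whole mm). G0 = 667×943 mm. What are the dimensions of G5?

G1: ⌊943/2⌋ × 667 = 471 × 667 mm
G2: ⌊667/2⌋ × 471 = 333 × 471 mm
G3: ⌊471/2⌋ × 333 = 235 × 333 mm
G4: ⌊333/2⌋ × 235 = 166 × 235 mm
G5: ⌊235/2⌋ × 166 = 117 × 166 mm

117 × 166 mm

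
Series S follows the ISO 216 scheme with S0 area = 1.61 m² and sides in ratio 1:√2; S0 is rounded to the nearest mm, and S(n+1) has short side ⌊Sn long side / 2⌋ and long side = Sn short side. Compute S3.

Let S0's short side be w mm. w · w√2 = 1.61 m² = 1,610,000 mm², so w ≈ 1067.0 mm and w√2 ≈ 1508.9 mm → S0 = 1067 × 1509 mm.
S1: ⌊1509/2⌋ × 1067 = 754 × 1067 mm
S2: ⌊1067/2⌋ × 754 = 533 × 754 mm
S3: ⌊754/2⌋ × 533 = 377 × 533 mm

377 × 533 mm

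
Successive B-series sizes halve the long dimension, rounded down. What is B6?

125 × 176 mm

B0 = 1000 × 1414 mm (B0 has a 1000 mm short side, aspect 1:√2).
B1: ⌊1414/2⌋ × 1000 = 707 × 1000 mm
B2: ⌊1000/2⌋ × 707 = 500 × 707 mm
B3: ⌊707/2⌋ × 500 = 353 × 500 mm
B4: ⌊500/2⌋ × 353 = 250 × 353 mm
B5: ⌊353/2⌋ × 250 = 176 × 250 mm
B6: ⌊250/2⌋ × 176 = 125 × 176 mm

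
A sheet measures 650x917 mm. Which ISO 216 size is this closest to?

C1 (648 × 917 mm)

Aspect ratio 917/650 ≈ 1.411 — close to the ISO √2 ≈ 1.414.
In the C-series (envelope sizes, between A and B): C1 = 648 × 917 mm.
Off by 2 mm total — nearest standard size.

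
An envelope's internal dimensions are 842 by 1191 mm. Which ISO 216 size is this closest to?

Aspect ratio 1191/842 ≈ 1.414 — close to the ISO √2 ≈ 1.414.
In the A-series (A0 area = 1 m²): A0 = 841 × 1189 mm.
Off by 3 mm total — nearest standard size.

A0 (841 × 1189 mm)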